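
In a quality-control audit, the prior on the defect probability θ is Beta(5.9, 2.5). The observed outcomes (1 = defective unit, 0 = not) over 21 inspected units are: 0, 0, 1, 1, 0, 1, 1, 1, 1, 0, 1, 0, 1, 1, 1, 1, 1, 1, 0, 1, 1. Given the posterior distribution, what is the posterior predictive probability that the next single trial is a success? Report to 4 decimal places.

The Beta prior is conjugate to a Binomial/Bernoulli likelihood; the update adds successes to α and failures to β.
Posterior: Beta(α+k, β+n−k) = Beta(5.9+15, 2.5+6) = Beta(20.9, 8.5).
For a single future Bernoulli trial, P(success | data) = α/(α+β) = 0.7109.

0.7109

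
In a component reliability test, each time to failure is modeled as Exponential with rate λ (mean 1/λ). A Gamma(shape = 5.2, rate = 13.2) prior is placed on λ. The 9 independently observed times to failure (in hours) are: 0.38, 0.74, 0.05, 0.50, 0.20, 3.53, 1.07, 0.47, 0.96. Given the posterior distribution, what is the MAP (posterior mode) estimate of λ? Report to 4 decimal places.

0.6256

With a Gamma(shape α, rate β) prior on the exponential rate λ, the posterior after n observations with total T = Σxᵢ is Gamma(α+n, β+T).
Sum of observations T = 7.90 hours; n = 9.
Posterior: Gamma(5.2+9, 13.2+7.90) = Gamma(14.2, 21.10).
Mode = (α−1)/β = 0.6256.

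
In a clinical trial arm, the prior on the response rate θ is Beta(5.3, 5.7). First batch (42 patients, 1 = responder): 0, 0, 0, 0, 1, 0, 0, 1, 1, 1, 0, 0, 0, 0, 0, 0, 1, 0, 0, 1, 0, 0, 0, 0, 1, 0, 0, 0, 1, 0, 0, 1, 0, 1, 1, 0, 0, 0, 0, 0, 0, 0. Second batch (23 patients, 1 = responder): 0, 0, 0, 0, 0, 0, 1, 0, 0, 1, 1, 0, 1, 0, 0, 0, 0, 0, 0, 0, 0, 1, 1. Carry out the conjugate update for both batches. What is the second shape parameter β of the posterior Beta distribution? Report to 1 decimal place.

The Beta prior is conjugate to a Binomial/Bernoulli likelihood; the update adds successes to α and failures to β.
After batch 1: Beta(5.3+11, 5.7+31) = Beta(16.3, 36.7).
After batch 2: Beta(16.3+6, 36.7+17) = Beta(22.3, 53.7).
Posterior β = 53.7.

53.7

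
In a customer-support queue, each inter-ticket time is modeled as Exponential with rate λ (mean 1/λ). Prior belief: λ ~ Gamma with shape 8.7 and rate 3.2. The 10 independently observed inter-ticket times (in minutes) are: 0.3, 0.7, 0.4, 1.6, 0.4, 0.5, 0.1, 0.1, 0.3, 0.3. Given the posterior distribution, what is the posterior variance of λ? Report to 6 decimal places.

With a Gamma(shape α, rate β) prior on the exponential rate λ, the posterior after n observations with total T = Σxᵢ is Gamma(α+n, β+T).
Sum of observations T = 4.7 minutes; n = 10.
Posterior: Gamma(8.7+10, 3.2+4.7) = Gamma(18.7, 7.9).
Var = α/β² = 0.299631.

0.299631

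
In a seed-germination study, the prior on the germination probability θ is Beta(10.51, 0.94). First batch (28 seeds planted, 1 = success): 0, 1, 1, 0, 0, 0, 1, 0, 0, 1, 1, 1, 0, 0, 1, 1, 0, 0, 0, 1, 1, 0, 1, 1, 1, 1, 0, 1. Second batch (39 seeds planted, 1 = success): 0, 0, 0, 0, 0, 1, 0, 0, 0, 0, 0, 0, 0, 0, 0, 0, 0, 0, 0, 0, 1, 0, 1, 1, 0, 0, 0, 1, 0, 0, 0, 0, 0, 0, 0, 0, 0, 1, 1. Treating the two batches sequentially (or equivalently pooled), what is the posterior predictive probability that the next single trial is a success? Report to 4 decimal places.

The Beta prior is conjugate to a Binomial/Bernoulli likelihood; the update adds successes to α and failures to β.
After batch 1: Beta(10.51+15, 0.94+13) = Beta(25.51, 13.94).
After batch 2: Beta(25.51+7, 13.94+32) = Beta(32.51, 45.94).
For a single future Bernoulli trial, P(success | data) = α/(α+β) = 0.4144.

0.4144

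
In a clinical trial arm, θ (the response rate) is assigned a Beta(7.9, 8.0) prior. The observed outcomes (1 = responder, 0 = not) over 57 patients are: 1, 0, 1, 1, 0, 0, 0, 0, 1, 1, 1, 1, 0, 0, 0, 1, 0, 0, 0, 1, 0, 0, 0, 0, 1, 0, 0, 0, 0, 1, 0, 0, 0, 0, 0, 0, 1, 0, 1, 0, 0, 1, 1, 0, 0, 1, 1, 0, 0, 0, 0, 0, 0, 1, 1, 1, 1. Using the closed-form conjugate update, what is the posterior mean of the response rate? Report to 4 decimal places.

The Beta prior is conjugate to a Binomial/Bernoulli likelihood; the update adds successes to α and failures to β.
Posterior: Beta(α+k, β+n−k) = Beta(7.9+21, 8.0+36) = Beta(28.9, 44.0).
Posterior mean = α/(α+β) = 28.9/72.9 = 0.3964.

0.3964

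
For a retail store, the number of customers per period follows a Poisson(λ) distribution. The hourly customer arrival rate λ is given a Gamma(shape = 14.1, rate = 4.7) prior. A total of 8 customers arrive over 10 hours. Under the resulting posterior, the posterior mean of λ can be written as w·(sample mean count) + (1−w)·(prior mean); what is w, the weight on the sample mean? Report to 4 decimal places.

0.6803

With a Gamma(shape α, rate β) prior, the Poisson likelihood is conjugate: the posterior is Gamma(α + ΣXᵢ, β + n).
Posterior mean = (α₀+S)/(β₀+n) = [n/(β₀+n)]·(S/n) + [β₀/(β₀+n)]·(α₀/β₀), so only n and β₀ enter the weight.
Weight on data w = n/(β₀+n) = 10/(4.7+10) = 10/14.7 = 0.6803.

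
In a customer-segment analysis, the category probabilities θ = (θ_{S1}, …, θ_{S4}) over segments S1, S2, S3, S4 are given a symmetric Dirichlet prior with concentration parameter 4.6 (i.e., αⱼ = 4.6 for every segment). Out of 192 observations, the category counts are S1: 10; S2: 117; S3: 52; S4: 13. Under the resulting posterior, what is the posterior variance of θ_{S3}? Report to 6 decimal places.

The Dirichlet prior is conjugate to the Multinomial likelihood: each posterior αⱼ = prior αⱼ + observed count nⱼ.
Posterior concentration: (14.6, 121.6, 56.6, 17.6), total = 210.4.
Var[θ_j] = α_j(Σα−α_j)/((Σα)²(Σα+1)) = 56.6·153.8/(210.4²·211.4) = 0.000930.

0.000930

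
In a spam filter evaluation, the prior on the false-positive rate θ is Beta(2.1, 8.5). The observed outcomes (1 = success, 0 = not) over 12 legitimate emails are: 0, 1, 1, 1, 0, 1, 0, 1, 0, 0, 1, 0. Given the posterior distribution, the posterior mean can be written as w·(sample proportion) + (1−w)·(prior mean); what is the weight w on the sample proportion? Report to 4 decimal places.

The Beta prior is conjugate to a Binomial/Bernoulli likelihood; the update adds successes to α and failures to β.
Posterior mean = (α₀+k)/(α₀+β₀+n) = [n/(α₀+β₀+n)]·(k/n) + [(α₀+β₀)/(α₀+β₀+n)]·α₀/(α₀+β₀), so only n and the prior enter the weight.
The weight on the data is w = n/(α₀+β₀+n) = 12/(2.1+8.5+12) = 12/22.6 = 0.5310.

0.5310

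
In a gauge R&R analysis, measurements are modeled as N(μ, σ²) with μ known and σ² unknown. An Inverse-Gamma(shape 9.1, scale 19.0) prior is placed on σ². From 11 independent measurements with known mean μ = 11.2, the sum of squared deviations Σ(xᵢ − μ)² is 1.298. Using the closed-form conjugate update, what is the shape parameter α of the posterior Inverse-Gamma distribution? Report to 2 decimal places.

14.60

With known mean μ and an Inverse-Gamma(α, β) prior on σ², the Normal likelihood is conjugate: posterior is Inv-Gamma(α + n/2, β + Σ(xᵢ−μ)²/2).
Posterior: Inv-Gamma(9.1 + 11/2, 19.0 + 1.298/2) = Inv-Gamma(14.60, 19.6490).
Posterior α = 14.60.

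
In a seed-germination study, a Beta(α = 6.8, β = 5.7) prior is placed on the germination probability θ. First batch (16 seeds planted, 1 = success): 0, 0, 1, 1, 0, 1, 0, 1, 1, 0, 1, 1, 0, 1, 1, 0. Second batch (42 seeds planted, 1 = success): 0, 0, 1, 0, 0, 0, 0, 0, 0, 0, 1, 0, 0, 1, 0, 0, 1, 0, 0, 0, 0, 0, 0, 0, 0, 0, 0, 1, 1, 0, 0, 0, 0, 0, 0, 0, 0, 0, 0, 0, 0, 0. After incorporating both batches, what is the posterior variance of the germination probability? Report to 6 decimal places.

0.002987

The Beta prior is conjugate to a Binomial/Bernoulli likelihood; the update adds successes to α and failures to β.
After batch 1: Beta(6.8+9, 5.7+7) = Beta(15.8, 12.7).
After batch 2: Beta(15.8+6, 12.7+36) = Beta(21.8, 48.7).
Var = αβ/((α+β)²(α+β+1)) = 21.8·48.7/(70.5²·71.5) = 0.002987.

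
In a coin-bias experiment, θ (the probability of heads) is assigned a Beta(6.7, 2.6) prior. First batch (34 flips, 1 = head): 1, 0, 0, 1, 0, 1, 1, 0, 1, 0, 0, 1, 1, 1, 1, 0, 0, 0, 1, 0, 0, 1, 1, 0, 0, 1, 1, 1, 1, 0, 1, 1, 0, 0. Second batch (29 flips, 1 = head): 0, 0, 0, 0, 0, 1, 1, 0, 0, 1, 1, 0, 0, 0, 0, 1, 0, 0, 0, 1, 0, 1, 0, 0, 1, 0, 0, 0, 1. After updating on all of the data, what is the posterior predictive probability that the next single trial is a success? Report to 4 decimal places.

The Beta prior is conjugate to a Binomial/Bernoulli likelihood; the update adds successes to α and failures to β.
After batch 1: Beta(6.7+18, 2.6+16) = Beta(24.7, 18.6).
After batch 2: Beta(24.7+9, 18.6+20) = Beta(33.7, 38.6).
For a single future Bernoulli trial, P(success | data) = α/(α+β) = 0.4661.

0.4661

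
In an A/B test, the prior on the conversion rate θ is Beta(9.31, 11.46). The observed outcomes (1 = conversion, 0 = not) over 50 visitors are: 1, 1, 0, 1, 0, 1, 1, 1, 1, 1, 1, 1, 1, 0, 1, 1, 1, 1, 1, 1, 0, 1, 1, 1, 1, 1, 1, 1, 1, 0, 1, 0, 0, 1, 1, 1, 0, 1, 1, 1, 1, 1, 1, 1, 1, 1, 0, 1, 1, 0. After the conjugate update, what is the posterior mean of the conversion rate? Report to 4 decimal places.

The Beta prior is conjugate to a Binomial/Bernoulli likelihood; the update adds successes to α and failures to β.
Posterior: Beta(α+k, β+n−k) = Beta(9.31+40, 11.46+10) = Beta(49.31, 21.46).
Posterior mean = α/(α+β) = 49.31/70.77 = 0.6968.

0.6968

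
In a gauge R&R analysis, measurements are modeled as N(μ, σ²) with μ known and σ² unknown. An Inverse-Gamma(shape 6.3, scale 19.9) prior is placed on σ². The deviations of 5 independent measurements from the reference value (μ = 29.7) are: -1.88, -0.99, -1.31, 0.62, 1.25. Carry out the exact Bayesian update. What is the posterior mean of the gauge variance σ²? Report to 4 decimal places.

With known mean μ and an Inverse-Gamma(α, β) prior on σ², the Normal likelihood is conjugate: posterior is Inv-Gamma(α + n/2, β + Σ(xᵢ−μ)²/2).
Σ(xᵢ−μ)² = (-1.88)² + (-0.99)² + (-1.31)² + (0.62)² + (1.25)² = 8.1775.
Posterior: Inv-Gamma(6.3 + 5/2, 19.9 + 8.1775/2) = Inv-Gamma(8.80, 23.98875).
E[σ²|data] = β/(α−1) = 23.98875/7.80 = 3.0755.

3.0755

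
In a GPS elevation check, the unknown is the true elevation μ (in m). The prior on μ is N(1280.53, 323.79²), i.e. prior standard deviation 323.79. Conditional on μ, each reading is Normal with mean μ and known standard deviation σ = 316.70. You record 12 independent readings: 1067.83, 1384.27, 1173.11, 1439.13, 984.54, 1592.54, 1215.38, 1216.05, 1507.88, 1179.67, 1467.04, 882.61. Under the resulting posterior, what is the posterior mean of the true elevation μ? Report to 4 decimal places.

For Normal data with known variance σ², a Normal(μ₀, σ₀²) prior on μ is conjugate. Posterior precision = 1/σ₀² + n/σ²; posterior mean is the precision-weighted average of μ₀ and x̄.
Σxᵢ = 1067.83 + 1384.27 + 1173.11 + 1439.13 + 984.54 + 1592.54 + 1215.38 + 1216.05 + 1507.88 + 1179.67 + 1467.04 + 882.61 = 15110.05, so n·x̄ = 15110.05.
σ₀² = 323.79² = 104839.9641, σ² = 316.70² = 100298.89; σ² + n·σ₀² = 100298.89 + 12·104839.9641 = 1358378.4592.
Posterior mean = (μ₀/σ₀² + n·x̄/σ²)/(1/σ₀² + n/σ²) = (σ²·μ₀ + σ₀²·n·x̄)/(σ² + n·σ₀²) = (100298.89·1280.53 + 104839.9641·15110.05)/1358378.4592 = 1712572837.160905/1358378.4592 = 1260.7479.

1260.7479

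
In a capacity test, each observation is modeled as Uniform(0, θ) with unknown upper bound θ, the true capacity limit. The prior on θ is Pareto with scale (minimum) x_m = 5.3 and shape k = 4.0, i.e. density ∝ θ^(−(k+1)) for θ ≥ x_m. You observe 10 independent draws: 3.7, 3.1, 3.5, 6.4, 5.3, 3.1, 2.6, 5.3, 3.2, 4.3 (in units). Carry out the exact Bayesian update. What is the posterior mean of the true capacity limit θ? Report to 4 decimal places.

A Pareto(scale x_m, shape k) prior on the upper bound θ of Uniform(0, θ) is conjugate: posterior is Pareto(max(x_m, max xᵢ), k + n).
Sample maximum = 6.4; prior scale x_m = 5.3 → posterior scale = max = 6.4.
Posterior shape = 4.0 + 10 = 14.0.
E[θ|data] = k·x_m/(k−1) = 14.0·6.4/13.0 = 6.8923.

6.8923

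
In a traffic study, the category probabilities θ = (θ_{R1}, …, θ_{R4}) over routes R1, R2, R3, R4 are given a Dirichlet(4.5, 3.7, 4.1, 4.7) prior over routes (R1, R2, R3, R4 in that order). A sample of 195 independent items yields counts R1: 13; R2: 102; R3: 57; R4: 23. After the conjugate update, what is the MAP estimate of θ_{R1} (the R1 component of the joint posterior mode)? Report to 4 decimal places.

0.0793

The Dirichlet prior is conjugate to the Multinomial likelihood: each posterior αⱼ = prior αⱼ + observed count nⱼ.
Posterior concentration: (17.5, 105.7, 61.1, 27.7), total = 212.0.
Joint mode component: (α_{R1}−1)/(Σα−K) = 16.5/208.0 = 0.0793.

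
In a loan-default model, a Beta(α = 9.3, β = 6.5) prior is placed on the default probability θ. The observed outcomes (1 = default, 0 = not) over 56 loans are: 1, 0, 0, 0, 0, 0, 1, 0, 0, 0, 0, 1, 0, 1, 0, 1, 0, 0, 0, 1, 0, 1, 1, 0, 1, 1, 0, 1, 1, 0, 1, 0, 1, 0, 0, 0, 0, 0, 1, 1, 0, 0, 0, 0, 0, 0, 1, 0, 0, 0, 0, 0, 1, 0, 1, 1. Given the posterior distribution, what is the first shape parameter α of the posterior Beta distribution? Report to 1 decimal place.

29.3

The Beta prior is conjugate to a Binomial/Bernoulli likelihood; the update adds successes to α and failures to β.
Posterior: Beta(α+k, β+n−k) = Beta(9.3+20, 6.5+36) = Beta(29.3, 42.5).
Posterior α = 29.3.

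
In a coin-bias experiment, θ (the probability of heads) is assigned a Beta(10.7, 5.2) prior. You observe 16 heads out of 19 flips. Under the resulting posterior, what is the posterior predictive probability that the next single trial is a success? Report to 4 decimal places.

The Beta prior is conjugate to a Binomial/Bernoulli likelihood; the update adds successes to α and failures to β.
Posterior: Beta(α+k, β+n−k) = Beta(10.7+16, 5.2+3) = Beta(26.7, 8.2).
For a single future Bernoulli trial, P(success | data) = α/(α+β) = 0.7650.

0.7650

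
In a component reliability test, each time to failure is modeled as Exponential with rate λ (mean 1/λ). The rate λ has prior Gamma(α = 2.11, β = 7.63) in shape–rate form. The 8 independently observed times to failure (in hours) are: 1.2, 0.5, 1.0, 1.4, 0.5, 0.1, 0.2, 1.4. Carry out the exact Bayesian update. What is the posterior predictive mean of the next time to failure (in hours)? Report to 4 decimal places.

With a Gamma(shape α, rate β) prior on the exponential rate λ, the posterior after n observations with total T = Σxᵢ is Gamma(α+n, β+T).
Sum of observations T = 6.3 hours; n = 8.
Posterior: Gamma(2.11+8, 7.63+6.3) = Gamma(10.11, 13.93).
The predictive distribution for the next observation is Lomax; its mean is β/(α−1) = 13.93/9.11 = 1.5291.

1.5291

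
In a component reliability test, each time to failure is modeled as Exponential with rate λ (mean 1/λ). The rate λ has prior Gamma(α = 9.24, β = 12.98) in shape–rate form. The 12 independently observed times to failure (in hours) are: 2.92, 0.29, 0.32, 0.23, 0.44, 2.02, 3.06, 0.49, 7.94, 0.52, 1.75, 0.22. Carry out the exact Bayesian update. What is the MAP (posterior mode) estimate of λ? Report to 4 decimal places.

0.6100

With a Gamma(shape α, rate β) prior on the exponential rate λ, the posterior after n observations with total T = Σxᵢ is Gamma(α+n, β+T).
Sum of observations T = 20.20 hours; n = 12.
Posterior: Gamma(9.24+12, 12.98+20.20) = Gamma(21.24, 33.18).
Mode = (α−1)/β = 0.6100.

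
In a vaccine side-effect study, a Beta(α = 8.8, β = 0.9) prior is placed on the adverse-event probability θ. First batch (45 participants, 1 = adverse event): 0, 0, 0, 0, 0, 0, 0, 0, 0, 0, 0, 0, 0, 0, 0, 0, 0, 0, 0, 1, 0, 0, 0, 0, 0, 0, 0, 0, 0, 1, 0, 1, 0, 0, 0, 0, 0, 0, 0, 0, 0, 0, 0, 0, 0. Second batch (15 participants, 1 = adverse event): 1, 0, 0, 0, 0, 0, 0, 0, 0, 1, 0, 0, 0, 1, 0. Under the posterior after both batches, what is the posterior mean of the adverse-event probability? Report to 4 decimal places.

The Beta prior is conjugate to a Binomial/Bernoulli likelihood; the update adds successes to α and failures to β.
After batch 1: Beta(8.8+3, 0.9+42) = Beta(11.8, 42.9).
After batch 2: Beta(11.8+3, 42.9+12) = Beta(14.8, 54.9).
Posterior mean = α/(α+β) = 14.8/69.7 = 0.2123.

0.2123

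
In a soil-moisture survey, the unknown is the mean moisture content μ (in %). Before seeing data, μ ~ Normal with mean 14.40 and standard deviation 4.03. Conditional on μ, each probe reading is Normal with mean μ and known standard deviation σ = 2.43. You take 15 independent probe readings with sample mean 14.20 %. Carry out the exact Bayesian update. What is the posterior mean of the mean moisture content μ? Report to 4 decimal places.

14.2047

For Normal data with known variance σ², a Normal(μ₀, σ₀²) prior on μ is conjugate. Posterior precision = 1/σ₀² + n/σ²; posterior mean is the precision-weighted average of μ₀ and x̄.
n·x̄ = 15·14.20 = 213.
σ₀² = 4.03² = 16.2409, σ² = 2.43² = 5.9049; σ² + n·σ₀² = 5.9049 + 15·16.2409 = 249.5184.
Posterior mean = (μ₀/σ₀² + n·x̄/σ²)/(1/σ₀² + n/σ²) = (σ²·μ₀ + σ₀²·n·x̄)/(σ² + n·σ₀²) = (5.9049·14.40 + 16.2409·213)/249.5184 = 3544.34226/249.5184 = 14.2047.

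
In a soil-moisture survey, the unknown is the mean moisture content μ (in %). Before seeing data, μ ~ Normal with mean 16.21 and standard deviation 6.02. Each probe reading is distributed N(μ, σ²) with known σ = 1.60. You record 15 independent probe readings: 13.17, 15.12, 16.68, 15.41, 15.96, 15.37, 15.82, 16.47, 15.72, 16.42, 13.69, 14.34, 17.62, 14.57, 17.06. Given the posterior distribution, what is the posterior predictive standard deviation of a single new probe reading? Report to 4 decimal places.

For Normal data with known variance σ², a Normal(μ₀, σ₀²) prior on μ is conjugate. Posterior precision = 1/σ₀² + n/σ²; posterior mean is the precision-weighted average of μ₀ and x̄.
σ₀² = 6.02² = 36.2404, σ² = 1.60² = 2.56; σ² + n·σ₀² = 2.56 + 15·36.2404 = 546.166.
Posterior precision = 1/σ₀² + n/σ² = 1/36.2404 + 15/2.56 = (σ² + n·σ₀²)/(σ₀²σ²) = 546.166/(36.2404·2.56); posterior variance σₙ² = σ₀²σ²/(σ² + n·σ₀²) = 36.2404·2.56/546.166 = 0.169867.
Predictive variance for one new observation = σₙ² + σ² = 36.2404·2.56/546.166 + 2.56 = σ²·(σ₀² + 546.166)/546.166 = 2.56·582.4064/546.166 = 2.729867; SD = √(2.56·582.4064/546.166) = 1.6522.

1.6522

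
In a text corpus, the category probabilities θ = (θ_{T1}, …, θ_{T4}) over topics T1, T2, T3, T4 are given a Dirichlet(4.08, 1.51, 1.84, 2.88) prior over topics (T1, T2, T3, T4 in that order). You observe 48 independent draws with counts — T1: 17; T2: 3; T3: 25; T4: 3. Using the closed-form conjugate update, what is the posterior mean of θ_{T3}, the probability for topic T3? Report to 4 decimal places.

0.4603

The Dirichlet prior is conjugate to the Multinomial likelihood: each posterior αⱼ = prior αⱼ + observed count nⱼ.
Posterior concentration: (21.08, 4.51, 26.84, 5.88), total = 58.31.
E[θ_{T3}|data] = α_{T3}/Σα = 26.84/58.31 = 0.4603.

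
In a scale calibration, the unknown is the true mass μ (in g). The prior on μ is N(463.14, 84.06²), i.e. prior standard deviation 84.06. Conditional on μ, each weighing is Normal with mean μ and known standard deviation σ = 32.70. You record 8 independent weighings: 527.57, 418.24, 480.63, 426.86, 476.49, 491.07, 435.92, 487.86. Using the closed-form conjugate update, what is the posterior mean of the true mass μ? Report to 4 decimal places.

For Normal data with known variance σ², a Normal(μ₀, σ₀²) prior on μ is conjugate. Posterior precision = 1/σ₀² + n/σ²; posterior mean is the precision-weighted average of μ₀ and x̄.
Σxᵢ = 527.57 + 418.24 + 480.63 + 426.86 + 476.49 + 491.07 + 435.92 + 487.86 = 3744.64, so n·x̄ = 3744.64.
σ₀² = 84.06² = 7066.0836, σ² = 32.70² = 1069.29; σ² + n·σ₀² = 1069.29 + 8·7066.0836 = 57597.9588.
Posterior mean = (μ₀/σ₀² + n·x̄/σ²)/(1/σ₀² + n/σ²) = (σ²·μ₀ + σ₀²·n·x̄)/(σ² + n·σ₀²) = (1069.29·463.14 + 7066.0836·3744.64)/57597.9588 = 26955170.262504/57597.9588 = 467.9883.

467.9883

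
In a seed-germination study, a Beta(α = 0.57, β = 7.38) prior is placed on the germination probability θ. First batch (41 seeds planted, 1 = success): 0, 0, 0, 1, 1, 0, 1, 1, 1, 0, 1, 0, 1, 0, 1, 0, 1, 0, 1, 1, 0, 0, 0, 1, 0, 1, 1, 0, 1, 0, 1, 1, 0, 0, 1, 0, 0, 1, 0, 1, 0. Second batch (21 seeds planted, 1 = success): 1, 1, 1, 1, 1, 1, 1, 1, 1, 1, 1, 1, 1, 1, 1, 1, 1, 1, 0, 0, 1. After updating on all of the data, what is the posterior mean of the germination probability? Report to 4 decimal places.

The Beta prior is conjugate to a Binomial/Bernoulli likelihood; the update adds successes to α and failures to β.
After batch 1: Beta(0.57+20, 7.38+21) = Beta(20.57, 28.38).
After batch 2: Beta(20.57+19, 28.38+2) = Beta(39.57, 30.38).
Posterior mean = α/(α+β) = 39.57/69.95 = 0.5657.

0.5657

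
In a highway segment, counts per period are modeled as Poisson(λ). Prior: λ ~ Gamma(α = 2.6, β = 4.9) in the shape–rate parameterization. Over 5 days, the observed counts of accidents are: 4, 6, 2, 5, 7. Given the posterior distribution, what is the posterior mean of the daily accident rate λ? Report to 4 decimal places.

With a Gamma(shape α, rate β) prior, the Poisson likelihood is conjugate: the posterior is Gamma(α + ΣXᵢ, β + n).
Sum of counts S = 24 over n = 5 days.
Posterior: Gamma(α+S, β+n) = Gamma(2.6+24, 4.9+5) = Gamma(26.6, 9.9).
Posterior mean = α/β = 26.6/9.9 = 2.6869.

2.6869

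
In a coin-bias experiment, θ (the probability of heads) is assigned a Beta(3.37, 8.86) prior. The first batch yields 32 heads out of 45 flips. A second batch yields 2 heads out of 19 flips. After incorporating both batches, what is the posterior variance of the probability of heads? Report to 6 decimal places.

The Beta prior is conjugate to a Binomial/Bernoulli likelihood; the update adds successes to α and failures to β.
After batch 1: Beta(3.37+32, 8.86+13) = Beta(35.37, 21.86).
After batch 2: Beta(35.37+2, 21.86+17) = Beta(37.37, 38.86).
Var = αβ/((α+β)²(α+β+1)) = 37.37·38.86/(76.23²·77.23) = 0.003236.

0.003236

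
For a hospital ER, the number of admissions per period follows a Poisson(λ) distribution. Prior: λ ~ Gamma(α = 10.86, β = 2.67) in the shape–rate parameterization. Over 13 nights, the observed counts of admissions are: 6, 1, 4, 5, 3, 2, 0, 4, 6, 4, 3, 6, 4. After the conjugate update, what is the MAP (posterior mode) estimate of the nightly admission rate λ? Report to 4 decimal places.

With a Gamma(shape α, rate β) prior, the Poisson likelihood is conjugate: the posterior is Gamma(α + ΣXᵢ, β + n).
Sum of counts S = 48 over n = 13 nights.
Posterior: Gamma(α+S, β+n) = Gamma(10.86+48, 2.67+13) = Gamma(58.86, 15.67).
Mode of Gamma(α,β) for α≥1 is (α−1)/β = 57.86/15.67 = 3.6924.

3.6924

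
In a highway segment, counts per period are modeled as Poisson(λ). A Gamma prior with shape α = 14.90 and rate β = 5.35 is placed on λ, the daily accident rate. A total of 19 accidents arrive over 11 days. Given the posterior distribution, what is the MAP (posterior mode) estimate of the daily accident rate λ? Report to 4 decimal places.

With a Gamma(shape α, rate β) prior, the Poisson likelihood is conjugate: the posterior is Gamma(α + ΣXᵢ, β + n).
Posterior: Gamma(α+S, β+n) = Gamma(14.90+19, 5.35+11) = Gamma(33.90, 16.35).
Mode of Gamma(α,β) for α≥1 is (α−1)/β = 32.90/16.35 = 2.0122.

2.0122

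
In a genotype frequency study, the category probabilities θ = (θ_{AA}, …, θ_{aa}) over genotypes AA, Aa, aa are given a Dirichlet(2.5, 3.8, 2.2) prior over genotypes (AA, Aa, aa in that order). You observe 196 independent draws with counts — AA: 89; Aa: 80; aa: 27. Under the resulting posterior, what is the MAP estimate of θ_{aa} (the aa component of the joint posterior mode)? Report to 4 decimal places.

0.1400

The Dirichlet prior is conjugate to the Multinomial likelihood: each posterior αⱼ = prior αⱼ + observed count nⱼ.
Posterior concentration: (91.5, 83.8, 29.2), total = 204.5.
Joint mode component: (α_{aa}−1)/(Σα−K) = 28.2/201.5 = 0.1400.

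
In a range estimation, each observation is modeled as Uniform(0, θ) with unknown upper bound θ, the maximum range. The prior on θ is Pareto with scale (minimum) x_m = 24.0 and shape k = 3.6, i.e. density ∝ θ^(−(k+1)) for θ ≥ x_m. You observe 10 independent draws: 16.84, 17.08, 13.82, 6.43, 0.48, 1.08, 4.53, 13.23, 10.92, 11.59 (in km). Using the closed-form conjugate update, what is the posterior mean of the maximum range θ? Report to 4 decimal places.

25.9048

A Pareto(scale x_m, shape k) prior on the upper bound θ of Uniform(0, θ) is conjugate: posterior is Pareto(max(x_m, max xᵢ), k + n).
Sample maximum = 17.08; prior scale x_m = 24.0 → posterior scale = max = 24.00.
Posterior shape = 3.6 + 10 = 13.6.
E[θ|data] = k·x_m/(k−1) = 13.6·24.00/12.6 = 25.9048.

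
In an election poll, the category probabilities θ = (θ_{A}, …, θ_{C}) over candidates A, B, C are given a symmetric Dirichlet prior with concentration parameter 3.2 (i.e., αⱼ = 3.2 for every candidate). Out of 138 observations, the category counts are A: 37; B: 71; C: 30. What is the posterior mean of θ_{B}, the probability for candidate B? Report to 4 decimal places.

0.5027

The Dirichlet prior is conjugate to the Multinomial likelihood: each posterior αⱼ = prior αⱼ + observed count nⱼ.
Posterior concentration: (40.2, 74.2, 33.2), total = 147.6.
E[θ_{B}|data] = α_{B}/Σα = 74.2/147.6 = 0.5027.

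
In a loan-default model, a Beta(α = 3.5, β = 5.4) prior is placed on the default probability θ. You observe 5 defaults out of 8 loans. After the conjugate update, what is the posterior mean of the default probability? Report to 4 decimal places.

The Beta prior is conjugate to a Binomial/Bernoulli likelihood; the update adds successes to α and failures to β.
Posterior: Beta(α+k, β+n−k) = Beta(3.5+5, 5.4+3) = Beta(8.5, 8.4).
Posterior mean = α/(α+β) = 8.5/16.9 = 0.5030.

0.5030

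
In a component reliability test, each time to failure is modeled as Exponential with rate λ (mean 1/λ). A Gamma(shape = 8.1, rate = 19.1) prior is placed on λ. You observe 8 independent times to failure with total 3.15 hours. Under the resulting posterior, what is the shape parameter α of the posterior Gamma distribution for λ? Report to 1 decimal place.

16.1

With a Gamma(shape α, rate β) prior on the exponential rate λ, the posterior after n observations with total T = Σxᵢ is Gamma(α+n, β+T).
Posterior: Gamma(8.1+8, 19.1+3.15) = Gamma(16.1, 22.25).
Posterior α = 16.1.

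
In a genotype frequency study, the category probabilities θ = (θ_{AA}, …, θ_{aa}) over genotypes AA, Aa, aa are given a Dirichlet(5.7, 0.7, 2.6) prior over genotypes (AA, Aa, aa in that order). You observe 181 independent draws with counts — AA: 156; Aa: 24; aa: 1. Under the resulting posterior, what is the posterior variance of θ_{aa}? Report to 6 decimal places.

The Dirichlet prior is conjugate to the Multinomial likelihood: each posterior αⱼ = prior αⱼ + observed count nⱼ.
Posterior concentration: (161.7, 24.7, 3.6), total = 190.0.
Var[θ_j] = α_j(Σα−α_j)/((Σα)²(Σα+1)) = 3.6·186.4/(190.0²·191.0) = 0.000097.

0.000097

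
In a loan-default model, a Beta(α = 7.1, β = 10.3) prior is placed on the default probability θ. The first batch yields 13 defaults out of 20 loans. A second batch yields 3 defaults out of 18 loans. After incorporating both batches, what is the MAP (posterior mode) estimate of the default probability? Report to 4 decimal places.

0.4139

The Beta prior is conjugate to a Binomial/Bernoulli likelihood; the update adds successes to α and failures to β.
After batch 1: Beta(7.1+13, 10.3+7) = Beta(20.1, 17.3).
After batch 2: Beta(20.1+3, 17.3+15) = Beta(23.1, 32.3).
Mode of Beta(a,b) for a,b>1 is (a−1)/(a+b−2) = 22.1/53.4 = 0.4139.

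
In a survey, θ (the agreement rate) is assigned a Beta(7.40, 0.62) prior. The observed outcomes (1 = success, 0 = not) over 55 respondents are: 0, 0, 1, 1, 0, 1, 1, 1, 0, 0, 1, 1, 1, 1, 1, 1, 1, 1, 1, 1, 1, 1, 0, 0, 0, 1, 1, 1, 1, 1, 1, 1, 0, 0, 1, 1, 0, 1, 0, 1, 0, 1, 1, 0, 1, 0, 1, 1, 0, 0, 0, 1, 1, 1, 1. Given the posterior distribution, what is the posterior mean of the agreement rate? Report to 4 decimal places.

0.7045

The Beta prior is conjugate to a Binomial/Bernoulli likelihood; the update adds successes to α and failures to β.
Posterior: Beta(α+k, β+n−k) = Beta(7.40+37, 0.62+18) = Beta(44.40, 18.62).
Posterior mean = α/(α+β) = 44.40/63.02 = 0.7045.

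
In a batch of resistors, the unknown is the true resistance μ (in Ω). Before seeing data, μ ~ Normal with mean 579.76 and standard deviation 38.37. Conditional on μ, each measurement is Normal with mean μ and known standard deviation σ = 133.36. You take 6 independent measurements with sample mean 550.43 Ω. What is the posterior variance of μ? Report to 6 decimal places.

983.676552

For Normal data with known variance σ², a Normal(μ₀, σ₀²) prior on μ is conjugate. Posterior precision = 1/σ₀² + n/σ²; posterior mean is the precision-weighted average of μ₀ and x̄.
σ₀² = 38.37² = 1472.2569, σ² = 133.36² = 17784.8896; σ² + n·σ₀² = 17784.8896 + 6·1472.2569 = 26618.431.
Posterior precision = 1/σ₀² + n/σ² = 1/1472.2569 + 6/17784.8896 = (σ² + n·σ₀²)/(σ₀²σ²) = 26618.431/(1472.2569·17784.8896); posterior variance σₙ² = σ₀²σ²/(σ² + n·σ₀²) = 1472.2569·17784.8896/26618.431 = 983.676552.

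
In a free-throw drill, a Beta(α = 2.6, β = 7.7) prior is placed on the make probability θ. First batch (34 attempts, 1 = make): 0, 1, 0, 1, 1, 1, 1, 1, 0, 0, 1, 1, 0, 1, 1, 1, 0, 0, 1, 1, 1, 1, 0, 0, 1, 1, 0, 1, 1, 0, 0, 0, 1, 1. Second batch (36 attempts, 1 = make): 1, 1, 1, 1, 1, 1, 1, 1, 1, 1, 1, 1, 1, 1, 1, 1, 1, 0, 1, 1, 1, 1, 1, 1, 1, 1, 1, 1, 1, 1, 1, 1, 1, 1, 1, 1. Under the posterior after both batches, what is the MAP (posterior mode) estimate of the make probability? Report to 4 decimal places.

The Beta prior is conjugate to a Binomial/Bernoulli likelihood; the update adds successes to α and failures to β.
After batch 1: Beta(2.6+21, 7.7+13) = Beta(23.6, 20.7).
After batch 2: Beta(23.6+35, 20.7+1) = Beta(58.6, 21.7).
Mode of Beta(a,b) for a,b>1 is (a−1)/(a+b−2) = 57.6/78.3 = 0.7356.

0.7356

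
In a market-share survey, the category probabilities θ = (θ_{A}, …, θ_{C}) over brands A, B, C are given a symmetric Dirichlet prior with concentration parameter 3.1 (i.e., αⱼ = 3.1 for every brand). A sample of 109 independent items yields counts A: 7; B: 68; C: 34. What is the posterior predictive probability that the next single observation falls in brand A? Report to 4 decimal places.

The Dirichlet prior is conjugate to the Multinomial likelihood: each posterior αⱼ = prior αⱼ + observed count nⱼ.
Posterior concentration: (10.1, 71.1, 37.1), total = 118.3.
P(next = A | data) = α_{A}/Σα = 0.0854.

0.0854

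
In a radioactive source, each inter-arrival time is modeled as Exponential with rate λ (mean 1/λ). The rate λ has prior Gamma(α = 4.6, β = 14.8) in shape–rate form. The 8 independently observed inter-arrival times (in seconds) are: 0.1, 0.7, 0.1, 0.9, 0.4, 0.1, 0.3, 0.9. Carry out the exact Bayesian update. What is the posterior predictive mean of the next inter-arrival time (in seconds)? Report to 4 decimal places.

1.5776

With a Gamma(shape α, rate β) prior on the exponential rate λ, the posterior after n observations with total T = Σxᵢ is Gamma(α+n, β+T).
Sum of observations T = 3.5 seconds; n = 8.
Posterior: Gamma(4.6+8, 14.8+3.5) = Gamma(12.6, 18.3).
The predictive distribution for the next observation is Lomax; its mean is β/(α−1) = 18.3/11.6 = 1.5776.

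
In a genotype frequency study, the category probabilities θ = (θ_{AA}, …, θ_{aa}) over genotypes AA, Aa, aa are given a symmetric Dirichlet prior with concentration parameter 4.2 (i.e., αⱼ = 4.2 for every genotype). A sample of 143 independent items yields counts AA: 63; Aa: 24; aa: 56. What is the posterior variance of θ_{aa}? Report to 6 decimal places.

The Dirichlet prior is conjugate to the Multinomial likelihood: each posterior αⱼ = prior αⱼ + observed count nⱼ.
Posterior concentration: (67.2, 28.2, 60.2), total = 155.6.
Var[θ_j] = α_j(Σα−α_j)/((Σα)²(Σα+1)) = 60.2·95.4/(155.6²·156.6) = 0.001515.

0.001515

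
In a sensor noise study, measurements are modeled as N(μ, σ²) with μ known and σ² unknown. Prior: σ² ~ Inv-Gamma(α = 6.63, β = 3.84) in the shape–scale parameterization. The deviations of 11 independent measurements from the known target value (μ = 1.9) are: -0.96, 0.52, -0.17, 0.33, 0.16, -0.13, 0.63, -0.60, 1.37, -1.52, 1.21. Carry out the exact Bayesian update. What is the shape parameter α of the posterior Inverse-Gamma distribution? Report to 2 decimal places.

12.13

With known mean μ and an Inverse-Gamma(α, β) prior on σ², the Normal likelihood is conjugate: posterior is Inv-Gamma(α + n/2, β + Σ(xᵢ−μ)²/2).
Σ(xᵢ−μ)² = (-0.96)² + (0.52)² + (-0.17)² + (0.33)² + (0.16)² + (-0.13)² + (0.63)² + (-0.60)² + (1.37)² + (-1.52)² + (1.21)² = 7.7806.
Posterior: Inv-Gamma(6.63 + 11/2, 3.84 + 7.7806/2) = Inv-Gamma(12.13, 7.73030).
Posterior α = 12.13.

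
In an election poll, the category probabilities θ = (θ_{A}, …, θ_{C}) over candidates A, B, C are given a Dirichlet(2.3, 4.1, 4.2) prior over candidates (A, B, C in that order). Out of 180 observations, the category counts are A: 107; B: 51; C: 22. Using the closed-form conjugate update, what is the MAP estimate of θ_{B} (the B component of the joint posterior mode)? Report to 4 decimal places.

0.2884

The Dirichlet prior is conjugate to the Multinomial likelihood: each posterior αⱼ = prior αⱼ + observed count nⱼ.
Posterior concentration: (109.3, 55.1, 26.2), total = 190.6.
Joint mode component: (α_{B}−1)/(Σα−K) = 54.1/187.6 = 0.2884.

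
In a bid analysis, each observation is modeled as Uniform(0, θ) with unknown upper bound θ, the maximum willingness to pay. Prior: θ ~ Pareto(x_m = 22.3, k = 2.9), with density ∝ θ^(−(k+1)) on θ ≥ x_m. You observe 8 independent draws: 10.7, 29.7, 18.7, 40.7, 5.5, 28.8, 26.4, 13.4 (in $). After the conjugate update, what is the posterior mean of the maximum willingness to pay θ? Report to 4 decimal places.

A Pareto(scale x_m, shape k) prior on the upper bound θ of Uniform(0, θ) is conjugate: posterior is Pareto(max(x_m, max xᵢ), k + n).
Sample maximum = 40.7; prior scale x_m = 22.3 → posterior scale = max = 40.7.
Posterior shape = 2.9 + 8 = 10.9.
E[θ|data] = k·x_m/(k−1) = 10.9·40.7/9.9 = 44.8111.

44.8111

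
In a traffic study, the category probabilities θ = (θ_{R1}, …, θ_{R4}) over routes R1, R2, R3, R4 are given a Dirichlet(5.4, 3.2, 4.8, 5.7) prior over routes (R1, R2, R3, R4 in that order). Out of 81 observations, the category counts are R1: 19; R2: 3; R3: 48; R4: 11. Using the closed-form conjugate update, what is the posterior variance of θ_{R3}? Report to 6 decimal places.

0.002465

The Dirichlet prior is conjugate to the Multinomial likelihood: each posterior αⱼ = prior αⱼ + observed count nⱼ.
Posterior concentration: (24.4, 6.2, 52.8, 16.7), total = 100.1.
Var[θ_j] = α_j(Σα−α_j)/((Σα)²(Σα+1)) = 52.8·47.3/(100.1²·101.1) = 0.002465.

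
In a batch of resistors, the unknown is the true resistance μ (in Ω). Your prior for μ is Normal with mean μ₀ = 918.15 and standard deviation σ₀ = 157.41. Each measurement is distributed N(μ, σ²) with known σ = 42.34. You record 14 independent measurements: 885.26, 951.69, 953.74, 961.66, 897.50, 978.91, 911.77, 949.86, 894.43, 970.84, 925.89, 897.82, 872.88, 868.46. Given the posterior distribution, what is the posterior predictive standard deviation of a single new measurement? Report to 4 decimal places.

43.8186

For Normal data with known variance σ², a Normal(μ₀, σ₀²) prior on μ is conjugate. Posterior precision = 1/σ₀² + n/σ²; posterior mean is the precision-weighted average of μ₀ and x̄.
σ₀² = 157.41² = 24777.9081, σ² = 42.34² = 1792.6756; σ² + n·σ₀² = 1792.6756 + 14·24777.9081 = 348683.389.
Posterior precision = 1/σ₀² + n/σ² = 1/24777.9081 + 14/1792.6756 = (σ² + n·σ₀²)/(σ₀²σ²) = 348683.389/(24777.9081·1792.6756); posterior variance σₙ² = σ₀²σ²/(σ² + n·σ₀²) = 24777.9081·1792.6756/348683.389 = 127.389926.
Predictive variance for one new observation = σₙ² + σ² = 24777.9081·1792.6756/348683.389 + 1792.6756 = σ²·(σ₀² + 348683.389)/348683.389 = 1792.6756·373461.2971/348683.389 = 1920.065526; SD = √(1792.6756·373461.2971/348683.389) = 43.8186.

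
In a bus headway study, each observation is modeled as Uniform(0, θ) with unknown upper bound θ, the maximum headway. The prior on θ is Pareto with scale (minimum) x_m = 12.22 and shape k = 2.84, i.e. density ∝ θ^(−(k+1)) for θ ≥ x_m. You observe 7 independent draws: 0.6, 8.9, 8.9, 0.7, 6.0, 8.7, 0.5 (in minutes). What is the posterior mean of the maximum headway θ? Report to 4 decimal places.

13.6024

A Pareto(scale x_m, shape k) prior on the upper bound θ of Uniform(0, θ) is conjugate: posterior is Pareto(max(x_m, max xᵢ), k + n).
Sample maximum = 8.9; prior scale x_m = 12.22 → posterior scale = max = 12.22.
Posterior shape = 2.84 + 7 = 9.84.
E[θ|data] = k·x_m/(k−1) = 9.84·12.22/8.84 = 13.6024.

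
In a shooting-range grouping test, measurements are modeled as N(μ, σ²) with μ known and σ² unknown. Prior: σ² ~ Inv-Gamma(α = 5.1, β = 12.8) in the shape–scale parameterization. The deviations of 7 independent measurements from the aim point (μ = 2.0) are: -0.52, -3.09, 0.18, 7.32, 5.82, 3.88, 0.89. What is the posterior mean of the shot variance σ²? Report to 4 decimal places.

9.1284

With known mean μ and an Inverse-Gamma(α, β) prior on σ², the Normal likelihood is conjugate: posterior is Inv-Gamma(α + n/2, β + Σ(xᵢ−μ)²/2).
Σ(xᵢ−μ)² = (-0.52)² + (-3.09)² + (0.18)² + (7.32)² + (5.82)² + (3.88)² + (0.89)² = 113.1522.
Posterior: Inv-Gamma(5.1 + 7/2, 12.8 + 113.1522/2) = Inv-Gamma(8.60, 69.37610).
E[σ²|data] = β/(α−1) = 69.37610/7.60 = 9.1284.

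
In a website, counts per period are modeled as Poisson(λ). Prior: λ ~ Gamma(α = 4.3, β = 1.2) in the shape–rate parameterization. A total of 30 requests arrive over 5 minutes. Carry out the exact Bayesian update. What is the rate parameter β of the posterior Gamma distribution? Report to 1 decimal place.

With a Gamma(shape α, rate β) prior, the Poisson likelihood is conjugate: the posterior is Gamma(α + ΣXᵢ, β + n).
Posterior: Gamma(α+S, β+n) = Gamma(4.3+30, 1.2+5) = Gamma(34.3, 6.2).
Posterior β = 6.2.

6.2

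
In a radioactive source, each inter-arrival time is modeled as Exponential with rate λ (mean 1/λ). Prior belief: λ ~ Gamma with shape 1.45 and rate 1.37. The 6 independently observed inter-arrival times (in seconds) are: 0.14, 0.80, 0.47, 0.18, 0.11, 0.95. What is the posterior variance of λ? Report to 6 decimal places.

With a Gamma(shape α, rate β) prior on the exponential rate λ, the posterior after n observations with total T = Σxᵢ is Gamma(α+n, β+T).
Sum of observations T = 2.65 seconds; n = 6.
Posterior: Gamma(1.45+6, 1.37+2.65) = Gamma(7.45, 4.02).
Var = α/β² = 0.461003.

0.461003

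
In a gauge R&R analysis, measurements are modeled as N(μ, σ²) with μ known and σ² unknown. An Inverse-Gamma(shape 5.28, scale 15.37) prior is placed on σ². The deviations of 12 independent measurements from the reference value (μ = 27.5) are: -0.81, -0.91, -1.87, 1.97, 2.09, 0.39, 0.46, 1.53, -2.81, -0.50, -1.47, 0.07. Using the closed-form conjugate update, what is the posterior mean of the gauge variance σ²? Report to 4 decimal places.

With known mean μ and an Inverse-Gamma(α, β) prior on σ², the Normal likelihood is conjugate: posterior is Inv-Gamma(α + n/2, β + Σ(xᵢ−μ)²/2).
Σ(xᵢ−μ)² = (-0.81)² + (-0.91)² + (-1.87)² + (1.97)² + (2.09)² + (0.39)² + (0.46)² + (1.53)² + (-2.81)² + (-0.50)² + (-1.47)² + (0.07)² = 26.2466.
Posterior: Inv-Gamma(5.28 + 12/2, 15.37 + 26.2466/2) = Inv-Gamma(11.28, 28.49330).
E[σ²|data] = β/(α−1) = 28.49330/10.28 = 2.7717.

2.7717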